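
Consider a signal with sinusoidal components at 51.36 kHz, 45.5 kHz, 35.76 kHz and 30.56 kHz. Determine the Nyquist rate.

102.72 kHz

Highest-frequency component: 51.36 kHz.
Nyquist rate = 2 × 51.36 kHz = 102.72 kHz.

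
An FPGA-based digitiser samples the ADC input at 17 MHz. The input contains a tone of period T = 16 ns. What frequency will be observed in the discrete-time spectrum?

T = 16 ns → f = 1/T = 62.5 MHz.
62.5 MHz mod fs = 11.5 MHz.
11.5 MHz > fs/2 = 8.5 MHz, folds to fs − 11.5 MHz = 5.5 MHz.

5.5 MHz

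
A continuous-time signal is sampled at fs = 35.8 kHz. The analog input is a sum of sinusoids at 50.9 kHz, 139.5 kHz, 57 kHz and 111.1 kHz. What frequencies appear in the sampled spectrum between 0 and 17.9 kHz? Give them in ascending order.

fs/2 = 17.9 kHz.
50.9 kHz mod fs = 15.1 kHz.
15.1 kHz ≤ fs/2 = 17.9 kHz, appears at 15.1 kHz.
139.5 kHz mod fs = 32.1 kHz.
32.1 kHz > fs/2 = 17.9 kHz, folds to fs − 32.1 kHz = 3.7 kHz.
57 kHz mod fs = 21.2 kHz.
21.2 kHz > fs/2 = 17.9 kHz, folds to fs − 21.2 kHz = 14.6 kHz.
111.1 kHz mod fs = 3.7 kHz.
3.7 kHz ≤ fs/2 = 17.9 kHz, appears at 3.7 kHz.
Distinct values: {3.7 kHz, 14.6 kHz, 15.1 kHz}.

3.7 kHz, 14.6 kHz, 15.1 kHz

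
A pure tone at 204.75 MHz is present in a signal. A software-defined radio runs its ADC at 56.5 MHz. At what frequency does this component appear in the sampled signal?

204.75 MHz mod fs = 35.25 MHz.
35.25 MHz > fs/2 = 28.25 MHz, folds to fs − 35.25 MHz = 21.25 MHz.

21.25 MHz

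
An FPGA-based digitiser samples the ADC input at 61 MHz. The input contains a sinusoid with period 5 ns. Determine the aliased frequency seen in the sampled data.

17 MHz

T = 5 ns → f = 1/T = 200 MHz.
200 MHz mod fs = 17 MHz.
17 MHz ≤ fs/2 = 30.5 MHz, appears at 17 MHz.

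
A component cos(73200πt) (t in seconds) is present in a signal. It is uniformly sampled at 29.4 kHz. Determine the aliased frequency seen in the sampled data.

7.2 kHz

ω = 73200π rad/s → f = ω/(2π) = 36600 Hz = 36.6 kHz.
36.6 kHz mod fs = 7.2 kHz.
7.2 kHz ≤ fs/2 = 14.7 kHz, appears at 7.2 kHz.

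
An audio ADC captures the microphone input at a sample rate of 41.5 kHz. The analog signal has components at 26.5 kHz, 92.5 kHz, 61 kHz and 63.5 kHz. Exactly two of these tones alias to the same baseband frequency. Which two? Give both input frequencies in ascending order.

61 kHz, 63.5 kHz

fs/2 = 20.75 kHz.
26.5 kHz > fs/2 = 20.75 kHz, folds to fs − 26.5 kHz = 15 kHz.
92.5 kHz mod fs = 9.5 kHz.
9.5 kHz ≤ fs/2 = 20.75 kHz, appears at 9.5 kHz.
61 kHz mod fs = 19.5 kHz.
19.5 kHz ≤ fs/2 = 20.75 kHz, appears at 19.5 kHz.
63.5 kHz mod fs = 22 kHz.
22 kHz > fs/2 = 20.75 kHz, folds to fs − 22 kHz = 19.5 kHz.
61 kHz and 63.5 kHz both map to 19.5 kHz.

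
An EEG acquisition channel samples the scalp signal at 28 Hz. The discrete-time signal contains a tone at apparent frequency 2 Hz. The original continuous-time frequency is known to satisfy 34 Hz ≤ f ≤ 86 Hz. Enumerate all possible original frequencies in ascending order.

Frequencies that alias to 2 Hz are k·fs ± 2 Hz for integer k ≥ 0.
k=0: 2 Hz.
k=1: 26 Hz, 30 Hz.
k=2: 54 Hz, 58 Hz.
k=3: 82 Hz, 86 Hz.
k=4: 110 Hz, 114 Hz.
Within [34 Hz, 86 Hz]: 54 Hz, 58 Hz, 82 Hz, 86 Hz.

54 Hz, 58 Hz, 82 Hz, 86 Hz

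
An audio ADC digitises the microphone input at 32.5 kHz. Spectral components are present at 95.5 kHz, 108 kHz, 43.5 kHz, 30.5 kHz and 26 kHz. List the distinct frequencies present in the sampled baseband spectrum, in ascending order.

2 kHz, 6.5 kHz, 10.5 kHz, 11 kHz

fs/2 = 16.25 kHz.
95.5 kHz mod fs = 30.5 kHz.
30.5 kHz > fs/2 = 16.25 kHz, folds to fs − 30.5 kHz = 2 kHz.
108 kHz mod fs = 10.5 kHz.
10.5 kHz ≤ fs/2 = 16.25 kHz, appears at 10.5 kHz.
43.5 kHz mod fs = 11 kHz.
11 kHz ≤ fs/2 = 16.25 kHz, appears at 11 kHz.
30.5 kHz > fs/2 = 16.25 kHz, folds to fs − 30.5 kHz = 2 kHz.
26 kHz > fs/2 = 16.25 kHz, folds to fs − 26 kHz = 6.5 kHz.
Distinct values: {2 kHz, 6.5 kHz, 10.5 kHz, 11 kHz}.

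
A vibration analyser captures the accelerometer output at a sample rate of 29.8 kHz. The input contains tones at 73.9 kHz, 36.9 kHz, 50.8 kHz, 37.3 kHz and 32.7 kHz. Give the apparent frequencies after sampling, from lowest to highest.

fs/2 = 14.9 kHz.
73.9 kHz mod fs = 14.3 kHz.
14.3 kHz ≤ fs/2 = 14.9 kHz, appears at 14.3 kHz.
36.9 kHz mod fs = 7.1 kHz.
7.1 kHz ≤ fs/2 = 14.9 kHz, appears at 7.1 kHz.
50.8 kHz mod fs = 21 kHz.
21 kHz > fs/2 = 14.9 kHz, folds to fs − 21 kHz = 8.8 kHz.
37.3 kHz mod fs = 7.5 kHz.
7.5 kHz ≤ fs/2 = 14.9 kHz, appears at 7.5 kHz.
32.7 kHz mod fs = 2.9 kHz.
2.9 kHz ≤ fs/2 = 14.9 kHz, appears at 2.9 kHz.
Distinct values: {2.9 kHz, 7.1 kHz, 7.5 kHz, 8.8 kHz, 14.3 kHz}.

2.9 kHz, 7.1 kHz, 7.5 kHz, 8.8 kHz, 14.3 kHz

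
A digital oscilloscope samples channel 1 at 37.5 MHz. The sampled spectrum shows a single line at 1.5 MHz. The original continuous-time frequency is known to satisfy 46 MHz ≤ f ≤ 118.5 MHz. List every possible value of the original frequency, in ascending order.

Frequencies that alias to 1.5 MHz are k·fs ± 1.5 MHz for integer k ≥ 0.
k=0: 1.5 MHz.
k=1: 36 MHz, 39 MHz.
k=2: 73.5 MHz, 76.5 MHz.
k=3: 111 MHz, 114 MHz.
k=4: 148.5 MHz, 151.5 MHz.
Within [46 MHz, 118.5 MHz]: 73.5 MHz, 76.5 MHz, 111 MHz, 114 MHz.

73.5 MHz, 76.5 MHz, 111 MHz, 114 MHz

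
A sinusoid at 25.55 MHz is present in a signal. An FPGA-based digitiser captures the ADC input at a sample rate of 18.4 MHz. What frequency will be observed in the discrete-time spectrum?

7.15 MHz

25.55 MHz mod fs = 7.15 MHz.
7.15 MHz ≤ fs/2 = 9.2 MHz, appears at 7.15 MHz.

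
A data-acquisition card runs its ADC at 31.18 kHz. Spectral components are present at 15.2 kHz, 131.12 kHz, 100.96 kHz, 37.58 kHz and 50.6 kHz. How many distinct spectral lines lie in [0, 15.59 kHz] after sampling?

fs/2 = 15.59 kHz.
15.2 kHz ≤ fs/2 = 15.59 kHz, passes unchanged.
131.12 kHz mod fs = 6.4 kHz.
6.4 kHz ≤ fs/2 = 15.59 kHz, appears at 6.4 kHz.
100.96 kHz mod fs = 7.42 kHz.
7.42 kHz ≤ fs/2 = 15.59 kHz, appears at 7.42 kHz.
37.58 kHz mod fs = 6.4 kHz.
6.4 kHz ≤ fs/2 = 15.59 kHz, appears at 6.4 kHz.
50.6 kHz mod fs = 19.42 kHz.
19.42 kHz > fs/2 = 15.59 kHz, folds to fs − 19.42 kHz = 11.76 kHz.
Distinct values: {6.4 kHz, 7.42 kHz, 11.76 kHz, 15.2 kHz} → 4.

4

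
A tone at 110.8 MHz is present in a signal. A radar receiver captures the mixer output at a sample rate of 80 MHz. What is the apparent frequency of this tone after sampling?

30.8 MHz

110.8 MHz mod fs = 30.8 MHz.
30.8 MHz ≤ fs/2 = 40 MHz, appears at 30.8 MHz.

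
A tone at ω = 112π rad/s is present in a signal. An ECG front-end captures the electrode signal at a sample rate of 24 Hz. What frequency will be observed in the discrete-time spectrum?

8 Hz

ω = 112π rad/s → f = ω/(2π) = 56 Hz.
56 Hz mod fs = 8 Hz.
8 Hz ≤ fs/2 = 12 Hz, appears at 8 Hz.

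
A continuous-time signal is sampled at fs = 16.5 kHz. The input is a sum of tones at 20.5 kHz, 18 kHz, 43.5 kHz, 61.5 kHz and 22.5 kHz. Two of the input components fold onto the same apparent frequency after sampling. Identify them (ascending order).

fs/2 = 8.25 kHz.
20.5 kHz mod fs = 4 kHz.
4 kHz ≤ fs/2 = 8.25 kHz, appears at 4 kHz.
18 kHz mod fs = 1.5 kHz.
1.5 kHz ≤ fs/2 = 8.25 kHz, appears at 1.5 kHz.
43.5 kHz mod fs = 10.5 kHz.
10.5 kHz > fs/2 = 8.25 kHz, folds to fs − 10.5 kHz = 6 kHz.
61.5 kHz mod fs = 12 kHz.
12 kHz > fs/2 = 8.25 kHz, folds to fs − 12 kHz = 4.5 kHz.
22.5 kHz mod fs = 6 kHz.
6 kHz ≤ fs/2 = 8.25 kHz, appears at 6 kHz.
22.5 kHz and 43.5 kHz both map to 6 kHz.

22.5 kHz, 43.5 kHz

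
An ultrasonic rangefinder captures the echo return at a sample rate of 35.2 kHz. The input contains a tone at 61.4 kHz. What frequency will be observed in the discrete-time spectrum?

9 kHz

61.4 kHz mod fs = 26.2 kHz.
26.2 kHz > fs/2 = 17.6 kHz, folds to fs − 26.2 kHz = 9 kHz.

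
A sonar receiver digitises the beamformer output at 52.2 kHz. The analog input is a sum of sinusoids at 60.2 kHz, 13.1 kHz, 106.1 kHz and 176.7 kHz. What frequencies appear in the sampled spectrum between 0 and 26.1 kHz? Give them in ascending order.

fs/2 = 26.1 kHz.
60.2 kHz mod fs = 8 kHz.
8 kHz ≤ fs/2 = 26.1 kHz, appears at 8 kHz.
13.1 kHz ≤ fs/2 = 26.1 kHz, passes unchanged.
106.1 kHz mod fs = 1.7 kHz.
1.7 kHz ≤ fs/2 = 26.1 kHz, appears at 1.7 kHz.
176.7 kHz mod fs = 20.1 kHz.
20.1 kHz ≤ fs/2 = 26.1 kHz, appears at 20.1 kHz.
Distinct values: {1.7 kHz, 8 kHz, 13.1 kHz, 20.1 kHz}.

1.7 kHz, 8 kHz, 13.1 kHz, 20.1 kHz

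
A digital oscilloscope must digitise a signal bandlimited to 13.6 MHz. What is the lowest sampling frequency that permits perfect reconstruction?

27.2 MHz

Nyquist rate = 2 × 13.6 MHz = 27.2 MHz.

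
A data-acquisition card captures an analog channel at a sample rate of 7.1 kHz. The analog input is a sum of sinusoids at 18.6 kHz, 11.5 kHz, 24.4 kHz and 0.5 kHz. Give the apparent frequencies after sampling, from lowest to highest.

fs/2 = 3.55 kHz.
18.6 kHz mod fs = 4.4 kHz.
4.4 kHz > fs/2 = 3.55 kHz, folds to fs − 4.4 kHz = 2.7 kHz.
11.5 kHz mod fs = 4.4 kHz.
4.4 kHz > fs/2 = 3.55 kHz, folds to fs − 4.4 kHz = 2.7 kHz.
24.4 kHz mod fs = 3.1 kHz.
3.1 kHz ≤ fs/2 = 3.55 kHz, appears at 3.1 kHz.
0.5 kHz ≤ fs/2 = 3.55 kHz, passes unchanged.
Distinct values: {0.5 kHz, 2.7 kHz, 3.1 kHz}.

0.5 kHz, 2.7 kHz, 3.1 kHz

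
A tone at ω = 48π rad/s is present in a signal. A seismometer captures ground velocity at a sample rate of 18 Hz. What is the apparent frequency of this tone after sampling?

6 Hz

ω = 48π rad/s → f = ω/(2π) = 24 Hz.
24 Hz mod fs = 6 Hz.
6 Hz ≤ fs/2 = 9 Hz, appears at 6 Hz.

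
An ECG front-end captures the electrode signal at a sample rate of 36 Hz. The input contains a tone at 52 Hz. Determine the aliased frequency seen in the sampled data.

52 Hz mod fs = 16 Hz.
16 Hz ≤ fs/2 = 18 Hz, appears at 16 Hz.

16 Hz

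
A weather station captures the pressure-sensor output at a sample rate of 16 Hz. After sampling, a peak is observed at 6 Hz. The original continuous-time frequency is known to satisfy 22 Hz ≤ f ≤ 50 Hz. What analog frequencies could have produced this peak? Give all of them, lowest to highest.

22 Hz, 26 Hz, 38 Hz, 42 Hz

Frequencies that alias to 6 Hz are k·fs ± 6 Hz for integer k ≥ 0.
k=0: 6 Hz.
k=1: 10 Hz, 22 Hz.
k=2: 26 Hz, 38 Hz.
k=3: 42 Hz, 54 Hz.
k=4: 58 Hz, 70 Hz.
Within [22 Hz, 50 Hz]: 22 Hz, 26 Hz, 38 Hz, 42 Hz.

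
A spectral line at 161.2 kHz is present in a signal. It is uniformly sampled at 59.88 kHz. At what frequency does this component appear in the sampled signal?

161.2 kHz mod fs = 41.44 kHz.
41.44 kHz > fs/2 = 29.94 kHz, folds to fs − 41.44 kHz = 18.44 kHz.

18.44 kHz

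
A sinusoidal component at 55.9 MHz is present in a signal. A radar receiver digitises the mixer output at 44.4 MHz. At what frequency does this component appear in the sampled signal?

11.5 MHz

55.9 MHz mod fs = 11.5 MHz.
11.5 MHz ≤ fs/2 = 22.2 MHz, appears at 11.5 MHz.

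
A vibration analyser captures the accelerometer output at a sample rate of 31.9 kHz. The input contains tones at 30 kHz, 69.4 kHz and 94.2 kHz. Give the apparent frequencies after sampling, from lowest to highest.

1.5 kHz, 1.9 kHz, 5.6 kHz

fs/2 = 15.95 kHz.
30 kHz > fs/2 = 15.95 kHz, folds to fs − 30 kHz = 1.9 kHz.
69.4 kHz mod fs = 5.6 kHz.
5.6 kHz ≤ fs/2 = 15.95 kHz, appears at 5.6 kHz.
94.2 kHz mod fs = 30.4 kHz.
30.4 kHz > fs/2 = 15.95 kHz, folds to fs − 30.4 kHz = 1.5 kHz.
Distinct values: {1.5 kHz, 1.9 kHz, 5.6 kHz}.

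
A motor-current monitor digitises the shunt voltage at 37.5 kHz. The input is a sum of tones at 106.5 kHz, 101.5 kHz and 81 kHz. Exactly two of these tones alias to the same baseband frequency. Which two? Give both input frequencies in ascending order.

fs/2 = 18.75 kHz.
106.5 kHz mod fs = 31.5 kHz.
31.5 kHz > fs/2 = 18.75 kHz, folds to fs − 31.5 kHz = 6 kHz.
101.5 kHz mod fs = 26.5 kHz.
26.5 kHz > fs/2 = 18.75 kHz, folds to fs − 26.5 kHz = 11 kHz.
81 kHz mod fs = 6 kHz.
6 kHz ≤ fs/2 = 18.75 kHz, appears at 6 kHz.
81 kHz and 106.5 kHz both map to 6 kHz.

81 kHz, 106.5 kHz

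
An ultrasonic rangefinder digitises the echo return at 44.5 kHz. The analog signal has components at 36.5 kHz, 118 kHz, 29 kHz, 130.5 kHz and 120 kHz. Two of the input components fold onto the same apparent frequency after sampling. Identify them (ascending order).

fs/2 = 22.25 kHz.
36.5 kHz > fs/2 = 22.25 kHz, folds to fs − 36.5 kHz = 8 kHz.
118 kHz mod fs = 29 kHz.
29 kHz > fs/2 = 22.25 kHz, folds to fs − 29 kHz = 15.5 kHz.
29 kHz > fs/2 = 22.25 kHz, folds to fs − 29 kHz = 15.5 kHz.
130.5 kHz mod fs = 41.5 kHz.
41.5 kHz > fs/2 = 22.25 kHz, folds to fs − 41.5 kHz = 3 kHz.
120 kHz mod fs = 31 kHz.
31 kHz > fs/2 = 22.25 kHz, folds to fs − 31 kHz = 13.5 kHz.
29 kHz and 118 kHz both map to 15.5 kHz.

29 kHz, 118 kHz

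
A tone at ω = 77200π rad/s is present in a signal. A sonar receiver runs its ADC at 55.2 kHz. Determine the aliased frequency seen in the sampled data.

ω = 77200π rad/s → f = ω/(2π) = 38600 Hz = 38.6 kHz.
38.6 kHz > fs/2 = 27.6 kHz, folds to fs − 38.6 kHz = 16.6 kHz.

16.6 kHz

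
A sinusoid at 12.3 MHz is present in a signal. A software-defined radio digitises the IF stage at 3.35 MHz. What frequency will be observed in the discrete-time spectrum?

12.3 MHz mod fs = 2.25 MHz.
2.25 MHz > fs/2 = 1.675 MHz, folds to fs − 2.25 MHz = 1.1 MHz.

1.1 MHz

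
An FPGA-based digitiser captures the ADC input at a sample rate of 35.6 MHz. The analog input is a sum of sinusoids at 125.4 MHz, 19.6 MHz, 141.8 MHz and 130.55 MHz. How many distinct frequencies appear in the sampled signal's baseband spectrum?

4

fs/2 = 17.8 MHz.
125.4 MHz mod fs = 18.6 MHz.
18.6 MHz > fs/2 = 17.8 MHz, folds to fs − 18.6 MHz = 17 MHz.
19.6 MHz > fs/2 = 17.8 MHz, folds to fs − 19.6 MHz = 16 MHz.
141.8 MHz mod fs = 35 MHz.
35 MHz > fs/2 = 17.8 MHz, folds to fs − 35 MHz = 0.6 MHz.
130.55 MHz mod fs = 23.75 MHz.
23.75 MHz > fs/2 = 17.8 MHz, folds to fs − 23.75 MHz = 11.85 MHz.
Distinct values: {0.6 MHz, 11.85 MHz, 16 MHz, 17 MHz} → 4.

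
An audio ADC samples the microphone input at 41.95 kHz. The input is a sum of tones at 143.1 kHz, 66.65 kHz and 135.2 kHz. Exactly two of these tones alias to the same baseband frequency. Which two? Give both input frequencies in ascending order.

66.65 kHz, 143.1 kHz

fs/2 = 20.975 kHz.
143.1 kHz mod fs = 17.25 kHz.
17.25 kHz ≤ fs/2 = 20.975 kHz, appears at 17.25 kHz.
66.65 kHz mod fs = 24.7 kHz.
24.7 kHz > fs/2 = 20.975 kHz, folds to fs − 24.7 kHz = 17.25 kHz.
135.2 kHz mod fs = 9.35 kHz.
9.35 kHz ≤ fs/2 = 20.975 kHz, appears at 9.35 kHz.
66.65 kHz and 143.1 kHz both map to 17.25 kHz.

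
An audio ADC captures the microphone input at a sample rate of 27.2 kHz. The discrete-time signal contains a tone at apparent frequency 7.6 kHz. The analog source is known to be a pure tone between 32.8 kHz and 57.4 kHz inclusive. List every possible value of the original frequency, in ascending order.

Frequencies that alias to 7.6 kHz are k·fs ± 7.6 kHz for integer k ≥ 0.
k=0: 7.6 kHz.
k=1: 19.6 kHz, 34.8 kHz.
k=2: 46.8 kHz, 62 kHz.
k=3: 74 kHz, 89.2 kHz.
Within [32.8 kHz, 57.4 kHz]: 34.8 kHz, 46.8 kHz.

34.8 kHz, 46.8 kHz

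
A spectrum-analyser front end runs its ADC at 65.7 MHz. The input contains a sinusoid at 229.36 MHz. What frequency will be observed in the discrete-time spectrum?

229.36 MHz mod fs = 32.26 MHz.
32.26 MHz ≤ fs/2 = 32.85 MHz, appears at 32.26 MHz.

32.26 MHz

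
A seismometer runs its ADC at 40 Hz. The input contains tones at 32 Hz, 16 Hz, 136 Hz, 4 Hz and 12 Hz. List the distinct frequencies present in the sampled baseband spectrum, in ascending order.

fs/2 = 20 Hz.
32 Hz > fs/2 = 20 Hz, folds to fs − 32 Hz = 8 Hz.
16 Hz ≤ fs/2 = 20 Hz, passes unchanged.
136 Hz mod fs = 16 Hz.
16 Hz ≤ fs/2 = 20 Hz, appears at 16 Hz.
4 Hz ≤ fs/2 = 20 Hz, passes unchanged.
12 Hz ≤ fs/2 = 20 Hz, passes unchanged.
Distinct values: {4 Hz, 8 Hz, 12 Hz, 16 Hz}.

4 Hz, 8 Hz, 12 Hz, 16 Hz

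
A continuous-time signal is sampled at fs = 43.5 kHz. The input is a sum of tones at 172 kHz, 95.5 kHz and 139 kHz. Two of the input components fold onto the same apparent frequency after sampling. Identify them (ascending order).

95.5 kHz, 139 kHz

fs/2 = 21.75 kHz.
172 kHz mod fs = 41.5 kHz.
41.5 kHz > fs/2 = 21.75 kHz, folds to fs − 41.5 kHz = 2 kHz.
95.5 kHz mod fs = 8.5 kHz.
8.5 kHz ≤ fs/2 = 21.75 kHz, appears at 8.5 kHz.
139 kHz mod fs = 8.5 kHz.
8.5 kHz ≤ fs/2 = 21.75 kHz, appears at 8.5 kHz.
95.5 kHz and 139 kHz both map to 8.5 kHz.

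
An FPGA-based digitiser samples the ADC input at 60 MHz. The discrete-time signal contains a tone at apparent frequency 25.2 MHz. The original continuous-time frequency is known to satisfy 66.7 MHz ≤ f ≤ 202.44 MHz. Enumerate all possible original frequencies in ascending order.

Frequencies that alias to 25.2 MHz are k·fs ± 25.2 MHz for integer k ≥ 0.
k=0: 25.2 MHz.
k=1: 34.8 MHz, 85.2 MHz.
k=2: 94.8 MHz, 145.2 MHz.
k=3: 154.8 MHz, 205.2 MHz.
k=4: 214.8 MHz, 265.2 MHz.
Within [66.7 MHz, 202.44 MHz]: 85.2 MHz, 94.8 MHz, 145.2 MHz, 154.8 MHz.

85.2 MHz, 94.8 MHz, 145.2 MHz, 154.8 MHz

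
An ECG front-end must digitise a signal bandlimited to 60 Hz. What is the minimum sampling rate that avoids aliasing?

Nyquist rate = 2 × 60 Hz = 120 Hz.

120 Hz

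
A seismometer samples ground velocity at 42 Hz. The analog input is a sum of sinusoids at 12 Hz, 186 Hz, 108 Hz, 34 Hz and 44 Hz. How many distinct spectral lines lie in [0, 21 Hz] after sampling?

4

fs/2 = 21 Hz.
12 Hz ≤ fs/2 = 21 Hz, passes unchanged.
186 Hz mod fs = 18 Hz.
18 Hz ≤ fs/2 = 21 Hz, appears at 18 Hz.
108 Hz mod fs = 24 Hz.
24 Hz > fs/2 = 21 Hz, folds to fs − 24 Hz = 18 Hz.
34 Hz > fs/2 = 21 Hz, folds to fs − 34 Hz = 8 Hz.
44 Hz mod fs = 2 Hz.
2 Hz ≤ fs/2 = 21 Hz, appears at 2 Hz.
Distinct values: {2 Hz, 8 Hz, 12 Hz, 18 Hz} → 4.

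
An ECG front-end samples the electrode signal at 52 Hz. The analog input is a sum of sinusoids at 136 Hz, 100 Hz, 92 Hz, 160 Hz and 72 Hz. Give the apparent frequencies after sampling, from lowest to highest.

fs/2 = 26 Hz.
136 Hz mod fs = 32 Hz.
32 Hz > fs/2 = 26 Hz, folds to fs − 32 Hz = 20 Hz.
100 Hz mod fs = 48 Hz.
48 Hz > fs/2 = 26 Hz, folds to fs − 48 Hz = 4 Hz.
92 Hz mod fs = 40 Hz.
40 Hz > fs/2 = 26 Hz, folds to fs − 40 Hz = 12 Hz.
160 Hz mod fs = 4 Hz.
4 Hz ≤ fs/2 = 26 Hz, appears at 4 Hz.
72 Hz mod fs = 20 Hz.
20 Hz ≤ fs/2 = 26 Hz, appears at 20 Hz.
Distinct values: {4 Hz, 12 Hz, 20 Hz}.

4 Hz, 12 Hz, 20 Hz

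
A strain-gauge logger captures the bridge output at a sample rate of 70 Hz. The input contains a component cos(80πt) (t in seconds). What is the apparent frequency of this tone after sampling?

ω = 80π rad/s → f = ω/(2π) = 40 Hz.
40 Hz > fs/2 = 35 Hz, folds to fs − 40 Hz = 30 Hz.

30 Hz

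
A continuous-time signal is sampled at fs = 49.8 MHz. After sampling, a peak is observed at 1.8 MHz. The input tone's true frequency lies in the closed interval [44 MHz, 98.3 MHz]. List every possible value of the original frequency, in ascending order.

48 MHz, 51.6 MHz, 97.8 MHz

Frequencies that alias to 1.8 MHz are k·fs ± 1.8 MHz for integer k ≥ 0.
k=0: 1.8 MHz.
k=1: 48 MHz, 51.6 MHz.
k=2: 97.8 MHz, 101.4 MHz.
k=3: 147.6 MHz, 151.2 MHz.
Within [44 MHz, 98.3 MHz]: 48 MHz, 51.6 MHz, 97.8 MHz.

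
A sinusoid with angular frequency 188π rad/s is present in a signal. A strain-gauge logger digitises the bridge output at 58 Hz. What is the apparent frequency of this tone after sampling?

22 Hz

ω = 188π rad/s → f = ω/(2π) = 94 Hz.
94 Hz mod fs = 36 Hz.
36 Hz > fs/2 = 29 Hz, folds to fs − 36 Hz = 22 Hz.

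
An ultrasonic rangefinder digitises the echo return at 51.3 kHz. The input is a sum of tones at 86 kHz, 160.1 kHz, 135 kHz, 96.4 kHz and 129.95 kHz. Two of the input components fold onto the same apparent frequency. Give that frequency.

fs/2 = 25.65 kHz.
86 kHz mod fs = 34.7 kHz.
34.7 kHz > fs/2 = 25.65 kHz, folds to fs − 34.7 kHz = 16.6 kHz.
160.1 kHz mod fs = 6.2 kHz.
6.2 kHz ≤ fs/2 = 25.65 kHz, appears at 6.2 kHz.
135 kHz mod fs = 32.4 kHz.
32.4 kHz > fs/2 = 25.65 kHz, folds to fs − 32.4 kHz = 18.9 kHz.
96.4 kHz mod fs = 45.1 kHz.
45.1 kHz > fs/2 = 25.65 kHz, folds to fs − 45.1 kHz = 6.2 kHz.
129.95 kHz mod fs = 27.35 kHz.
27.35 kHz > fs/2 = 25.65 kHz, folds to fs − 27.35 kHz = 23.95 kHz.
96.4 kHz and 160.1 kHz both map to 6.2 kHz.

6.2 kHz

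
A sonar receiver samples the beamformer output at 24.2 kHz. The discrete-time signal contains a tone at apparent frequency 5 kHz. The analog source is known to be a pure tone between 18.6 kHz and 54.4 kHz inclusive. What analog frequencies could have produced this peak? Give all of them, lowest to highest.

19.2 kHz, 29.2 kHz, 43.4 kHz, 53.4 kHz

Frequencies that alias to 5 kHz are k·fs ± 5 kHz for integer k ≥ 0.
k=0: 5 kHz.
k=1: 19.2 kHz, 29.2 kHz.
k=2: 43.4 kHz, 53.4 kHz.
k=3: 67.6 kHz, 77.6 kHz.
Within [18.6 kHz, 54.4 kHz]: 19.2 kHz, 29.2 kHz, 43.4 kHz, 53.4 kHz.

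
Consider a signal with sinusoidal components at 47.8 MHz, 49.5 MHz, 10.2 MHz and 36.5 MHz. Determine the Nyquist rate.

99 MHz

Highest-frequency component: 49.5 MHz.
Nyquist rate = 2 × 49.5 MHz = 99 MHz.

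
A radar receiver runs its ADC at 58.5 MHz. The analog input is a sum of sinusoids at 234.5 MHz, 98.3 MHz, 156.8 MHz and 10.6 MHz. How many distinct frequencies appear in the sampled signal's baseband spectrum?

3

fs/2 = 29.25 MHz.
234.5 MHz mod fs = 0.5 MHz.
0.5 MHz ≤ fs/2 = 29.25 MHz, appears at 0.5 MHz.
98.3 MHz mod fs = 39.8 MHz.
39.8 MHz > fs/2 = 29.25 MHz, folds to fs − 39.8 MHz = 18.7 MHz.
156.8 MHz mod fs = 39.8 MHz.
39.8 MHz > fs/2 = 29.25 MHz, folds to fs − 39.8 MHz = 18.7 MHz.
10.6 MHz ≤ fs/2 = 29.25 MHz, passes unchanged.
Distinct values: {0.5 MHz, 10.6 MHz, 18.7 MHz} → 3.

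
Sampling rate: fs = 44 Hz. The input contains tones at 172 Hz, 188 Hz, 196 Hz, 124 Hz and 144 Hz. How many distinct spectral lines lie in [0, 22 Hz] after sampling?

4

fs/2 = 22 Hz.
172 Hz mod fs = 40 Hz.
40 Hz > fs/2 = 22 Hz, folds to fs − 40 Hz = 4 Hz.
188 Hz mod fs = 12 Hz.
12 Hz ≤ fs/2 = 22 Hz, appears at 12 Hz.
196 Hz mod fs = 20 Hz.
20 Hz ≤ fs/2 = 22 Hz, appears at 20 Hz.
124 Hz mod fs = 36 Hz.
36 Hz > fs/2 = 22 Hz, folds to fs − 36 Hz = 8 Hz.
144 Hz mod fs = 12 Hz.
12 Hz ≤ fs/2 = 22 Hz, appears at 12 Hz.
Distinct values: {4 Hz, 8 Hz, 12 Hz, 20 Hz} → 4.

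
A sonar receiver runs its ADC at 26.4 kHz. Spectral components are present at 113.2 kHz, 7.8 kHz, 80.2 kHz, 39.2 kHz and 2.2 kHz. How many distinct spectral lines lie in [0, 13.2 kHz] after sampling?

fs/2 = 13.2 kHz.
113.2 kHz mod fs = 7.6 kHz.
7.6 kHz ≤ fs/2 = 13.2 kHz, appears at 7.6 kHz.
7.8 kHz ≤ fs/2 = 13.2 kHz, passes unchanged.
80.2 kHz mod fs = 1 kHz.
1 kHz ≤ fs/2 = 13.2 kHz, appears at 1 kHz.
39.2 kHz mod fs = 12.8 kHz.
12.8 kHz ≤ fs/2 = 13.2 kHz, appears at 12.8 kHz.
2.2 kHz ≤ fs/2 = 13.2 kHz, passes unchanged.
Distinct values: {1 kHz, 2.2 kHz, 7.6 kHz, 7.8 kHz, 12.8 kHz} → 5.

5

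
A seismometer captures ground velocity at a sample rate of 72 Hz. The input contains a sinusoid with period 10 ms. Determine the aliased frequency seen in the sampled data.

T = 10 ms → f = 1/T = 100 Hz.
100 Hz mod fs = 28 Hz.
28 Hz ≤ fs/2 = 36 Hz, appears at 28 Hz.

28 Hz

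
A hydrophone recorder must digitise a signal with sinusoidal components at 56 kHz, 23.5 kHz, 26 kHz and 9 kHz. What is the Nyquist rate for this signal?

Highest-frequency component: 56 kHz.
Nyquist rate = 2 × 56 kHz = 112 kHz.

112 kHz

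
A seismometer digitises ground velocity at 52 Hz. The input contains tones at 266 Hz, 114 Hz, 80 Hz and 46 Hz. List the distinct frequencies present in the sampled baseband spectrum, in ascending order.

6 Hz, 10 Hz, 24 Hz

fs/2 = 26 Hz.
266 Hz mod fs = 6 Hz.
6 Hz ≤ fs/2 = 26 Hz, appears at 6 Hz.
114 Hz mod fs = 10 Hz.
10 Hz ≤ fs/2 = 26 Hz, appears at 10 Hz.
80 Hz mod fs = 28 Hz.
28 Hz > fs/2 = 26 Hz, folds to fs − 28 Hz = 24 Hz.
46 Hz > fs/2 = 26 Hz, folds to fs − 46 Hz = 6 Hz.
Distinct values: {6 Hz, 10 Hz, 24 Hz}.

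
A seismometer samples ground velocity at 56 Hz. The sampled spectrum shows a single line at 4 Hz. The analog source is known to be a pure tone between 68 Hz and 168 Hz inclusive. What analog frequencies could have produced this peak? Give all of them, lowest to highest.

108 Hz, 116 Hz, 164 Hz

Frequencies that alias to 4 Hz are k·fs ± 4 Hz for integer k ≥ 0.
k=0: 4 Hz.
k=1: 52 Hz, 60 Hz.
k=2: 108 Hz, 116 Hz.
k=3: 164 Hz, 172 Hz.
k=4: 220 Hz, 228 Hz.
Within [68 Hz, 168 Hz]: 108 Hz, 116 Hz, 164 Hz.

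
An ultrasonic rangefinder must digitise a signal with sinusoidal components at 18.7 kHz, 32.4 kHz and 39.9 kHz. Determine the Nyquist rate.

Highest-frequency component: 39.9 kHz.
Nyquist rate = 2 × 39.9 kHz = 79.8 kHz.

79.8 kHz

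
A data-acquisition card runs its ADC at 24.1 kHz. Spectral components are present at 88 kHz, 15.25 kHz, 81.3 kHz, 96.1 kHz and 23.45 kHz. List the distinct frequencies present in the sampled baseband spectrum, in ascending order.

fs/2 = 12.05 kHz.
88 kHz mod fs = 15.7 kHz.
15.7 kHz > fs/2 = 12.05 kHz, folds to fs − 15.7 kHz = 8.4 kHz.
15.25 kHz > fs/2 = 12.05 kHz, folds to fs − 15.25 kHz = 8.85 kHz.
81.3 kHz mod fs = 9 kHz.
9 kHz ≤ fs/2 = 12.05 kHz, appears at 9 kHz.
96.1 kHz mod fs = 23.8 kHz.
23.8 kHz > fs/2 = 12.05 kHz, folds to fs − 23.8 kHz = 0.3 kHz.
23.45 kHz > fs/2 = 12.05 kHz, folds to fs − 23.45 kHz = 0.65 kHz.
Distinct values: {0.3 kHz, 0.65 kHz, 8.4 kHz, 8.85 kHz, 9 kHz}.

0.3 kHz, 0.65 kHz, 8.4 kHz, 8.85 kHz, 9 kHz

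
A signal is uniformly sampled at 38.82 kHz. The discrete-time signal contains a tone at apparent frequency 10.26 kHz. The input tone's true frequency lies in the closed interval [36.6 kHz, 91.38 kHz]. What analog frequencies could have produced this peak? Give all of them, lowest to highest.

Frequencies that alias to 10.26 kHz are k·fs ± 10.26 kHz for integer k ≥ 0.
k=0: 10.26 kHz.
k=1: 28.56 kHz, 49.08 kHz.
k=2: 67.38 kHz, 87.9 kHz.
k=3: 106.2 kHz, 126.72 kHz.
Within [36.6 kHz, 91.38 kHz]: 49.08 kHz, 67.38 kHz, 87.9 kHz.

49.08 kHz, 67.38 kHz, 87.9 kHz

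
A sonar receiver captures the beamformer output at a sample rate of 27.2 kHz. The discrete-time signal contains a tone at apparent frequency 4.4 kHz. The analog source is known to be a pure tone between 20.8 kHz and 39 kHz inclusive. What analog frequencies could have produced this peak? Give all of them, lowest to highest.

Frequencies that alias to 4.4 kHz are k·fs ± 4.4 kHz for integer k ≥ 0.
k=0: 4.4 kHz.
k=1: 22.8 kHz, 31.6 kHz.
k=2: 50 kHz, 58.8 kHz.
Within [20.8 kHz, 39 kHz]: 22.8 kHz, 31.6 kHz.

22.8 kHz, 31.6 kHz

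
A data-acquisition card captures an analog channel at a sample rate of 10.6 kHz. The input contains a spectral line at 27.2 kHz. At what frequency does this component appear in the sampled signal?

4.6 kHz

27.2 kHz mod fs = 6 kHz.
6 kHz > fs/2 = 5.3 kHz, folds to fs − 6 kHz = 4.6 kHz.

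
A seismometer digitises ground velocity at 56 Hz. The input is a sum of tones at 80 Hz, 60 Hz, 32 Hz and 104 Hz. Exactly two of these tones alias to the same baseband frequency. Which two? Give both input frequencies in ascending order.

32 Hz, 80 Hz

fs/2 = 28 Hz.
80 Hz mod fs = 24 Hz.
24 Hz ≤ fs/2 = 28 Hz, appears at 24 Hz.
60 Hz mod fs = 4 Hz.
4 Hz ≤ fs/2 = 28 Hz, appears at 4 Hz.
32 Hz > fs/2 = 28 Hz, folds to fs − 32 Hz = 24 Hz.
104 Hz mod fs = 48 Hz.
48 Hz > fs/2 = 28 Hz, folds to fs − 48 Hz = 8 Hz.
32 Hz and 80 Hz both map to 24 Hz.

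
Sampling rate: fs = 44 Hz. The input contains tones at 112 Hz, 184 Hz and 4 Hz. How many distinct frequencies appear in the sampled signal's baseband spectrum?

fs/2 = 22 Hz.
112 Hz mod fs = 24 Hz.
24 Hz > fs/2 = 22 Hz, folds to fs − 24 Hz = 20 Hz.
184 Hz mod fs = 8 Hz.
8 Hz ≤ fs/2 = 22 Hz, appears at 8 Hz.
4 Hz ≤ fs/2 = 22 Hz, passes unchanged.
Distinct values: {4 Hz, 8 Hz, 20 Hz} → 3.

3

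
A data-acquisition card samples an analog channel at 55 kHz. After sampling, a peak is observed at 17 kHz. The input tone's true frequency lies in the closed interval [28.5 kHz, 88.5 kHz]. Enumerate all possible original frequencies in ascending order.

Frequencies that alias to 17 kHz are k·fs ± 17 kHz for integer k ≥ 0.
k=0: 17 kHz.
k=1: 38 kHz, 72 kHz.
k=2: 93 kHz, 127 kHz.
Within [28.5 kHz, 88.5 kHz]: 38 kHz, 72 kHz.

38 kHz, 72 kHz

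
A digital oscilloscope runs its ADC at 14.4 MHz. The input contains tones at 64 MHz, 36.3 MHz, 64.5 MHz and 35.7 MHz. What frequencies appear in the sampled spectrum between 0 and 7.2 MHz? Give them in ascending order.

6.4 MHz, 6.9 MHz

fs/2 = 7.2 MHz.
64 MHz mod fs = 6.4 MHz.
6.4 MHz ≤ fs/2 = 7.2 MHz, appears at 6.4 MHz.
36.3 MHz mod fs = 7.5 MHz.
7.5 MHz > fs/2 = 7.2 MHz, folds to fs − 7.5 MHz = 6.9 MHz.
64.5 MHz mod fs = 6.9 MHz.
6.9 MHz ≤ fs/2 = 7.2 MHz, appears at 6.9 MHz.
35.7 MHz mod fs = 6.9 MHz.
6.9 MHz ≤ fs/2 = 7.2 MHz, appears at 6.9 MHz.
Distinct values: {6.4 MHz, 6.9 MHz}.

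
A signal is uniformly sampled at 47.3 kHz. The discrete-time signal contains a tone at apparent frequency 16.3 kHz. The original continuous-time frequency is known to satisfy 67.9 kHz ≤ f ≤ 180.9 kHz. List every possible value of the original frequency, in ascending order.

78.3 kHz, 110.9 kHz, 125.6 kHz, 158.2 kHz, 172.9 kHz

Frequencies that alias to 16.3 kHz are k·fs ± 16.3 kHz for integer k ≥ 0.
k=0: 16.3 kHz.
k=1: 31 kHz, 63.6 kHz.
k=2: 78.3 kHz, 110.9 kHz.
k=3: 125.6 kHz, 158.2 kHz.
k=4: 172.9 kHz, 205.5 kHz.
k=5: 220.2 kHz, 252.8 kHz.
Within [67.9 kHz, 180.9 kHz]: 78.3 kHz, 110.9 kHz, 125.6 kHz, 158.2 kHz, 172.9 kHz.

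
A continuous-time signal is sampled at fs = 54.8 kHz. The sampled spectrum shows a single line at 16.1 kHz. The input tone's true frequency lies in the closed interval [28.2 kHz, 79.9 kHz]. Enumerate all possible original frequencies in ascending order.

38.7 kHz, 70.9 kHz

Frequencies that alias to 16.1 kHz are k·fs ± 16.1 kHz for integer k ≥ 0.
k=0: 16.1 kHz.
k=1: 38.7 kHz, 70.9 kHz.
k=2: 93.5 kHz, 125.7 kHz.
Within [28.2 kHz, 79.9 kHz]: 38.7 kHz, 70.9 kHz.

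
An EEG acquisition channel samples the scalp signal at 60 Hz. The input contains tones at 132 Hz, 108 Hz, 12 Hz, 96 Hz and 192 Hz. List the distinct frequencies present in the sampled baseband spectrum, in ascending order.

12 Hz, 24 Hz

fs/2 = 30 Hz.
132 Hz mod fs = 12 Hz.
12 Hz ≤ fs/2 = 30 Hz, appears at 12 Hz.
108 Hz mod fs = 48 Hz.
48 Hz > fs/2 = 30 Hz, folds to fs − 48 Hz = 12 Hz.
12 Hz ≤ fs/2 = 30 Hz, passes unchanged.
96 Hz mod fs = 36 Hz.
36 Hz > fs/2 = 30 Hz, folds to fs − 36 Hz = 24 Hz.
192 Hz mod fs = 12 Hz.
12 Hz ≤ fs/2 = 30 Hz, appears at 12 Hz.
Distinct values: {12 Hz, 24 Hz}.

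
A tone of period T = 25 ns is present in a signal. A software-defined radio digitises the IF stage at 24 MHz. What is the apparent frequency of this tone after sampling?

T = 25 ns → f = 1/T = 40 MHz.
40 MHz mod fs = 16 MHz.
16 MHz > fs/2 = 12 MHz, folds to fs − 16 MHz = 8 MHz.

8 MHz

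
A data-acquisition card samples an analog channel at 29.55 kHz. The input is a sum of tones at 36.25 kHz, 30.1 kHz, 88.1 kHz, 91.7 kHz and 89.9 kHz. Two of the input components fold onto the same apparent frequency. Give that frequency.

fs/2 = 14.775 kHz.
36.25 kHz mod fs = 6.7 kHz.
6.7 kHz ≤ fs/2 = 14.775 kHz, appears at 6.7 kHz.
30.1 kHz mod fs = 0.55 kHz.
0.55 kHz ≤ fs/2 = 14.775 kHz, appears at 0.55 kHz.
88.1 kHz mod fs = 29 kHz.
29 kHz > fs/2 = 14.775 kHz, folds to fs − 29 kHz = 0.55 kHz.
91.7 kHz mod fs = 3.05 kHz.
3.05 kHz ≤ fs/2 = 14.775 kHz, appears at 3.05 kHz.
89.9 kHz mod fs = 1.25 kHz.
1.25 kHz ≤ fs/2 = 14.775 kHz, appears at 1.25 kHz.
30.1 kHz and 88.1 kHz both map to 0.55 kHz.

0.55 kHz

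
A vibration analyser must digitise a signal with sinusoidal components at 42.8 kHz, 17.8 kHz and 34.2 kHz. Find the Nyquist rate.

Highest-frequency component: 42.8 kHz.
Nyquist rate = 2 × 42.8 kHz = 85.6 kHz.

85.6 kHz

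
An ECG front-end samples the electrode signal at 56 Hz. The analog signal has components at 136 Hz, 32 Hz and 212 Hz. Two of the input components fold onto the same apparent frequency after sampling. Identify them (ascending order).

fs/2 = 28 Hz.
136 Hz mod fs = 24 Hz.
24 Hz ≤ fs/2 = 28 Hz, appears at 24 Hz.
32 Hz > fs/2 = 28 Hz, folds to fs − 32 Hz = 24 Hz.
212 Hz mod fs = 44 Hz.
44 Hz > fs/2 = 28 Hz, folds to fs − 44 Hz = 12 Hz.
32 Hz and 136 Hz both map to 24 Hz.

32 Hz, 136 Hz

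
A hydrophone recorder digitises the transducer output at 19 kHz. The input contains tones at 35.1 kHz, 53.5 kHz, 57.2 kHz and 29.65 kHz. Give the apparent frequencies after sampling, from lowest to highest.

fs/2 = 9.5 kHz.
35.1 kHz mod fs = 16.1 kHz.
16.1 kHz > fs/2 = 9.5 kHz, folds to fs − 16.1 kHz = 2.9 kHz.
53.5 kHz mod fs = 15.5 kHz.
15.5 kHz > fs/2 = 9.5 kHz, folds to fs − 15.5 kHz = 3.5 kHz.
57.2 kHz mod fs = 0.2 kHz.
0.2 kHz ≤ fs/2 = 9.5 kHz, appears at 0.2 kHz.
29.65 kHz mod fs = 10.65 kHz.
10.65 kHz > fs/2 = 9.5 kHz, folds to fs − 10.65 kHz = 8.35 kHz.
Distinct values: {0.2 kHz, 2.9 kHz, 3.5 kHz, 8.35 kHz}.

0.2 kHz, 2.9 kHz, 3.5 kHz, 8.35 kHz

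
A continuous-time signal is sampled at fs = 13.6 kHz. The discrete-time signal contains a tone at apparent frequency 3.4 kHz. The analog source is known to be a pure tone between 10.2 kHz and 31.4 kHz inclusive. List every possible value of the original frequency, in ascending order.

Frequencies that alias to 3.4 kHz are k·fs ± 3.4 kHz for integer k ≥ 0.
k=0: 3.4 kHz.
k=1: 10.2 kHz, 17 kHz.
k=2: 23.8 kHz, 30.6 kHz.
k=3: 37.4 kHz, 44.2 kHz.
Within [10.2 kHz, 31.4 kHz]: 10.2 kHz, 17 kHz, 23.8 kHz, 30.6 kHz.

10.2 kHz, 17 kHz, 23.8 kHz, 30.6 kHz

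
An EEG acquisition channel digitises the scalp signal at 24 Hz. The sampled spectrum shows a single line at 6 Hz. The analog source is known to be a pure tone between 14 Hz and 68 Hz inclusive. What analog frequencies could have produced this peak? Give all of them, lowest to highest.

18 Hz, 30 Hz, 42 Hz, 54 Hz, 66 Hz

Frequencies that alias to 6 Hz are k·fs ± 6 Hz for integer k ≥ 0.
k=0: 6 Hz.
k=1: 18 Hz, 30 Hz.
k=2: 42 Hz, 54 Hz.
k=3: 66 Hz, 78 Hz.
k=4: 90 Hz, 102 Hz.
Within [14 Hz, 68 Hz]: 18 Hz, 30 Hz, 42 Hz, 54 Hz, 66 Hz.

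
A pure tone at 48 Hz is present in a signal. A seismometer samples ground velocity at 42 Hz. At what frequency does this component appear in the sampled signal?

6 Hz

48 Hz mod fs = 6 Hz.
6 Hz ≤ fs/2 = 21 Hz, appears at 6 Hz.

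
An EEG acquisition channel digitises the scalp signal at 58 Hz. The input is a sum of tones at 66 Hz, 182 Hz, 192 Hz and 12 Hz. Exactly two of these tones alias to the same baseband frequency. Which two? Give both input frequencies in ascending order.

fs/2 = 29 Hz.
66 Hz mod fs = 8 Hz.
8 Hz ≤ fs/2 = 29 Hz, appears at 8 Hz.
182 Hz mod fs = 8 Hz.
8 Hz ≤ fs/2 = 29 Hz, appears at 8 Hz.
192 Hz mod fs = 18 Hz.
18 Hz ≤ fs/2 = 29 Hz, appears at 18 Hz.
12 Hz ≤ fs/2 = 29 Hz, passes unchanged.
66 Hz and 182 Hz both map to 8 Hz.

66 Hz, 182 Hz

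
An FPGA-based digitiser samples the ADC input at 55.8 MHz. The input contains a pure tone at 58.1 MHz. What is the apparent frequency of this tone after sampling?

58.1 MHz mod fs = 2.3 MHz.
2.3 MHz ≤ fs/2 = 27.9 MHz, appears at 2.3 MHz.

2.3 MHz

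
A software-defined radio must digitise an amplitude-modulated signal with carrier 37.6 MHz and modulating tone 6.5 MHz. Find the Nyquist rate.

AM sidebands sit at fc ± fm = 31.1 MHz and 44.1 MHz.
Highest-frequency component: 44.1 MHz.
Nyquist rate = 2 × 44.1 MHz = 88.2 MHz.

88.2 MHz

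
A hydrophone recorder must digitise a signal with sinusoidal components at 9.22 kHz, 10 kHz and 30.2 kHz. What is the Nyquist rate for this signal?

60.4 kHz

Highest-frequency component: 30.2 kHz.
Nyquist rate = 2 × 30.2 kHz = 60.4 kHz.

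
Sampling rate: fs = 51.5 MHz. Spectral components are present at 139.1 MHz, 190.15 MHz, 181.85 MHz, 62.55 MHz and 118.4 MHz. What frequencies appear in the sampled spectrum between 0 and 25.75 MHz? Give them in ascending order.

11.05 MHz, 15.4 MHz, 15.85 MHz, 24.15 MHz

fs/2 = 25.75 MHz.
139.1 MHz mod fs = 36.1 MHz.
36.1 MHz > fs/2 = 25.75 MHz, folds to fs − 36.1 MHz = 15.4 MHz.
190.15 MHz mod fs = 35.65 MHz.
35.65 MHz > fs/2 = 25.75 MHz, folds to fs − 35.65 MHz = 15.85 MHz.
181.85 MHz mod fs = 27.35 MHz.
27.35 MHz > fs/2 = 25.75 MHz, folds to fs − 27.35 MHz = 24.15 MHz.
62.55 MHz mod fs = 11.05 MHz.
11.05 MHz ≤ fs/2 = 25.75 MHz, appears at 11.05 MHz.
118.4 MHz mod fs = 15.4 MHz.
15.4 MHz ≤ fs/2 = 25.75 MHz, appears at 15.4 MHz.
Distinct values: {11.05 MHz, 15.4 MHz, 15.85 MHz, 24.15 MHz}.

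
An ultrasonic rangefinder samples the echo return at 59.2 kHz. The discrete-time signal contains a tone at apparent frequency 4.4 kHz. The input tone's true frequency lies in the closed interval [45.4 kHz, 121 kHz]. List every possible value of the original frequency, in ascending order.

Frequencies that alias to 4.4 kHz are k·fs ± 4.4 kHz for integer k ≥ 0.
k=0: 4.4 kHz.
k=1: 54.8 kHz, 63.6 kHz.
k=2: 114 kHz, 122.8 kHz.
k=3: 173.2 kHz, 182 kHz.
Within [45.4 kHz, 121 kHz]: 54.8 kHz, 63.6 kHz, 114 kHz.

54.8 kHz, 63.6 kHz, 114 kHz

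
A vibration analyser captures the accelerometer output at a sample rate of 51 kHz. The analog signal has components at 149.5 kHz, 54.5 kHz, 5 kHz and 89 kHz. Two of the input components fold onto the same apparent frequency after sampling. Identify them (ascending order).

fs/2 = 25.5 kHz.
149.5 kHz mod fs = 47.5 kHz.
47.5 kHz > fs/2 = 25.5 kHz, folds to fs − 47.5 kHz = 3.5 kHz.
54.5 kHz mod fs = 3.5 kHz.
3.5 kHz ≤ fs/2 = 25.5 kHz, appears at 3.5 kHz.
5 kHz ≤ fs/2 = 25.5 kHz, passes unchanged.
89 kHz mod fs = 38 kHz.
38 kHz > fs/2 = 25.5 kHz, folds to fs − 38 kHz = 13 kHz.
54.5 kHz and 149.5 kHz both map to 3.5 kHz.

54.5 kHz, 149.5 kHz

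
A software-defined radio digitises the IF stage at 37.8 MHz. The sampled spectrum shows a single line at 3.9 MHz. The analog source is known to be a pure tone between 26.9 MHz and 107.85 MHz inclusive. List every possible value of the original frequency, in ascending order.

Frequencies that alias to 3.9 MHz are k·fs ± 3.9 MHz for integer k ≥ 0.
k=0: 3.9 MHz.
k=1: 33.9 MHz, 41.7 MHz.
k=2: 71.7 MHz, 79.5 MHz.
k=3: 109.5 MHz, 117.3 MHz.
Within [26.9 MHz, 107.85 MHz]: 33.9 MHz, 41.7 MHz, 71.7 MHz, 79.5 MHz.

33.9 MHz, 41.7 MHz, 71.7 MHz, 79.5 MHz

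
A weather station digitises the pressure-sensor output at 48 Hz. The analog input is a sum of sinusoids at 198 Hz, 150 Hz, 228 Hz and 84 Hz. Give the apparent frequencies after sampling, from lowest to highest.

6 Hz, 12 Hz

fs/2 = 24 Hz.
198 Hz mod fs = 6 Hz.
6 Hz ≤ fs/2 = 24 Hz, appears at 6 Hz.
150 Hz mod fs = 6 Hz.
6 Hz ≤ fs/2 = 24 Hz, appears at 6 Hz.
228 Hz mod fs = 36 Hz.
36 Hz > fs/2 = 24 Hz, folds to fs − 36 Hz = 12 Hz.
84 Hz mod fs = 36 Hz.
36 Hz > fs/2 = 24 Hz, folds to fs − 36 Hz = 12 Hz.
Distinct values: {6 Hz, 12 Hz}.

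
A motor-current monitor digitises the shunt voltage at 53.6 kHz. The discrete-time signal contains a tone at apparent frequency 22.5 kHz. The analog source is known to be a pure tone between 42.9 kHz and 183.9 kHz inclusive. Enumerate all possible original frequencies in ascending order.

76.1 kHz, 84.7 kHz, 129.7 kHz, 138.3 kHz, 183.3 kHz

Frequencies that alias to 22.5 kHz are k·fs ± 22.5 kHz for integer k ≥ 0.
k=0: 22.5 kHz.
k=1: 31.1 kHz, 76.1 kHz.
k=2: 84.7 kHz, 129.7 kHz.
k=3: 138.3 kHz, 183.3 kHz.
k=4: 191.9 kHz, 236.9 kHz.
Within [42.9 kHz, 183.9 kHz]: 76.1 kHz, 84.7 kHz, 129.7 kHz, 138.3 kHz, 183.3 kHz.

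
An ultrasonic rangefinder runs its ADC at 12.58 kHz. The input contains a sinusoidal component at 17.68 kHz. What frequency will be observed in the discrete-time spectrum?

17.68 kHz mod fs = 5.1 kHz.
5.1 kHz ≤ fs/2 = 6.29 kHz, appears at 5.1 kHz.

5.1 kHz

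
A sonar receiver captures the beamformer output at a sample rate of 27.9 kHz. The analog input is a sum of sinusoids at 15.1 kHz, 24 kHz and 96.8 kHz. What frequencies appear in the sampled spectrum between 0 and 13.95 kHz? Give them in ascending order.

3.9 kHz, 12.8 kHz, 13.1 kHz

fs/2 = 13.95 kHz.
15.1 kHz > fs/2 = 13.95 kHz, folds to fs − 15.1 kHz = 12.8 kHz.
24 kHz > fs/2 = 13.95 kHz, folds to fs − 24 kHz = 3.9 kHz.
96.8 kHz mod fs = 13.1 kHz.
13.1 kHz ≤ fs/2 = 13.95 kHz, appears at 13.1 kHz.
Distinct values: {3.9 kHz, 12.8 kHz, 13.1 kHz}.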